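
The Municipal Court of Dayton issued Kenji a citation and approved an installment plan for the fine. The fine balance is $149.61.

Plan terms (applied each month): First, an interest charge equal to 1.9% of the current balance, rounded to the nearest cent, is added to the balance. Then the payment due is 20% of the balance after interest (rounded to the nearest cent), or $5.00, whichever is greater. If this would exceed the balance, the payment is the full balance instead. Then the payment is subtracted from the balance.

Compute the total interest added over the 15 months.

$14.32

Month 1: $149.61 +$2.84 interest = $152.45; pay $30.49 → $121.96
Month 2: $121.96 +$2.32 interest = $124.28; pay $24.86 → $99.42
Month 3: $99.42 +$1.89 interest = $101.31; pay $20.26 → $81.05
Month 4: $81.05 +$1.54 interest = $82.59; pay $16.52 → $66.07
Month 5: $66.07 +$1.26 interest = $67.33; pay $13.47 → $53.86
Month 6: $53.86 +$1.02 interest = $54.88; pay $10.98 → $43.90
Month 7: $43.90 +$0.83 interest = $44.73; pay $8.95 → $35.78
Month 8: $35.78 +$0.68 interest = $36.46; pay $7.29 → $29.17
Month 9: $29.17 +$0.55 interest = $29.72; pay $5.94 → $23.78
Month 10: $23.78 +$0.45 interest = $24.23; pay $5.00 → $19.23
Month 11: $19.23 +$0.37 interest = $19.60; pay $5.00 → $14.60
Month 12: $14.60 +$0.28 interest = $14.88; pay $5.00 → $9.88
Month 13: $9.88 +$0.19 interest = $10.07; pay $5.00 → $5.07
Month 14: $5.07 +$0.10 interest = $5.17; pay $5.00 → $0.17
Month 15: $0.17 +$0.00 interest = $0.17; pay $0.17 → $0.00
Total interest: $2.84 + $2.32 + $1.89 + $1.54 + $1.26 + $1.02 + $0.83 + $0.68 + $0.55 + $0.45 + $0.37 + $0.28 + $0.19 + $0.10 + $0.00 = $14.32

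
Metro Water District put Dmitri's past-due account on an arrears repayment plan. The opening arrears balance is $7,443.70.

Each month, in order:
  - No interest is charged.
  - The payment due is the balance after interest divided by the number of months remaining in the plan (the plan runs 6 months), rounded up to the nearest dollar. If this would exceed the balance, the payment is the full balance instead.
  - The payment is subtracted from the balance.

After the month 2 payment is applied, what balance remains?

$4,961.70

Month 1: opening $7,443.70; payment $1,241.00; balance $6,202.70
Month 2: opening $6,202.70; payment $1,241.00; balance $4,961.70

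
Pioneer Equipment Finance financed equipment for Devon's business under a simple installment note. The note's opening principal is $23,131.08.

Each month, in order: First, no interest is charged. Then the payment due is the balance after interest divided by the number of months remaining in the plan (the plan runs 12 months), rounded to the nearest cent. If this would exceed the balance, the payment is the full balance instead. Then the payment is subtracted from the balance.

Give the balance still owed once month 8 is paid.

$7,710.36

# | Opening | Payment | End bal
1 | $23,131.08 | $1,927.59 | $21,203.49
2 | $21,203.49 | $1,927.59 | $19,275.90
3 | $19,275.90 | $1,927.59 | $17,348.31
4 | $17,348.31 | $1,927.59 | $15,420.72
5 | $15,420.72 | $1,927.59 | $13,493.13
6 | $13,493.13 | $1,927.59 | $11,565.54
7 | $11,565.54 | $1,927.59 | $9,637.95
8 | $9,637.95 | $1,927.59 | $7,710.36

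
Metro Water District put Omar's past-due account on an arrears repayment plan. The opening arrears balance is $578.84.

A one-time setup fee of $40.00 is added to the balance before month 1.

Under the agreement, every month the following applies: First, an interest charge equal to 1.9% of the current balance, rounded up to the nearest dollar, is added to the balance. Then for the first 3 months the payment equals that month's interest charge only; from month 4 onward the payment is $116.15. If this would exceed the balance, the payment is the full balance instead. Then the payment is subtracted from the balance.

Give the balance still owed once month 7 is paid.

$190.24

Month 1: $618.84 +$12.00 interest = $630.84; pay $12.00 → $618.84
Month 2: $618.84 +$12.00 interest = $630.84; pay $12.00 → $618.84
Month 3: $618.84 +$12.00 interest = $630.84; pay $12.00 → $618.84
Month 4: $618.84 +$12.00 interest = $630.84; pay $116.15 → $514.69
Month 5: $514.69 +$10.00 interest = $524.69; pay $116.15 → $408.54
Month 6: $408.54 +$8.00 interest = $416.54; pay $116.15 → $300.39
Month 7: $300.39 +$6.00 interest = $306.39; pay $116.15 → $190.24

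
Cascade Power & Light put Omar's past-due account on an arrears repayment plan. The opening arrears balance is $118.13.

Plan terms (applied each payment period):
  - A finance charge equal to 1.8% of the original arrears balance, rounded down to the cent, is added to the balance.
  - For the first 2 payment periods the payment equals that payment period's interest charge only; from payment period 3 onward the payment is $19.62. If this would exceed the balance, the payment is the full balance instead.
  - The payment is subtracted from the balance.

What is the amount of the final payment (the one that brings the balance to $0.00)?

$15.25

Payment period 1: $118.13 +$2.12 interest = $120.25; pay $2.12 → $118.13
Payment period 2: $118.13 +$2.12 interest = $120.25; pay $2.12 → $118.13
Payment period 3: $118.13 +$2.12 interest = $120.25; pay $19.62 → $100.63
Payment period 4: $100.63 +$2.12 interest = $102.75; pay $19.62 → $83.13
Payment period 5: $83.13 +$2.12 interest = $85.25; pay $19.62 → $65.63
Payment period 6: $65.63 +$2.12 interest = $67.75; pay $19.62 → $48.13
Payment period 7: $48.13 +$2.12 interest = $50.25; pay $19.62 → $30.63
Payment period 8: $30.63 +$2.12 interest = $32.75; pay $19.62 → $13.13
Payment period 9: $13.13 +$2.12 interest = $15.25; pay $15.25 → $0.00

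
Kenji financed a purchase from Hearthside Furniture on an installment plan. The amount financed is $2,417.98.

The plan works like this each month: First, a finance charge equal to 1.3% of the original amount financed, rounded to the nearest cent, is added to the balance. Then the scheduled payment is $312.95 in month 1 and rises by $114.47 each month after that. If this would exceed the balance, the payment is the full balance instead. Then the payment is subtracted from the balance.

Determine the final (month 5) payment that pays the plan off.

$636.51

Month 1: $2,417.98 +$31.43 interest = $2,449.41; pay $312.95 → $2,136.46
Month 2: $2,136.46 +$31.43 interest = $2,167.89; pay $427.42 → $1,740.47
Month 3: $1,740.47 +$31.43 interest = $1,771.90; pay $541.89 → $1,230.01
Month 4: $1,230.01 +$31.43 interest = $1,261.44; pay $656.36 → $605.08
Month 5: $605.08 +$31.43 interest = $636.51; pay $636.51 → $0.00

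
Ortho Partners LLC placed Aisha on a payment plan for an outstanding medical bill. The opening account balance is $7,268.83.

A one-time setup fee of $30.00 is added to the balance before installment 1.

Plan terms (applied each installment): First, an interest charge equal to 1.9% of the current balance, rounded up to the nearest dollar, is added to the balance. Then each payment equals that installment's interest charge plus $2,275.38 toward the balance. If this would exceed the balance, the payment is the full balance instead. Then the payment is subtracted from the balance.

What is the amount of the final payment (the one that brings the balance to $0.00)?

# | Opening | Interest | Payment | End bal
1 | $7,298.83 | $139.00 | $2,414.38 | $5,023.45
2 | $5,023.45 | $96.00 | $2,371.38 | $2,748.07
3 | $2,748.07 | $53.00 | $2,328.38 | $472.69
4 | $472.69 | $9.00 | $481.69 | $0.00

$481.69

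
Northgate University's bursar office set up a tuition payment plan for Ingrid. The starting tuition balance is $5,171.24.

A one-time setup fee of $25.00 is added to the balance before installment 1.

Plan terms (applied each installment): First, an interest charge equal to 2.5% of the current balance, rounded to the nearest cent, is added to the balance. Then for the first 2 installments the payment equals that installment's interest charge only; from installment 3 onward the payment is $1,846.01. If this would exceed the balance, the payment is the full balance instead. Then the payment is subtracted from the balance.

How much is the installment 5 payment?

Installment 1: $5,196.24 +$129.91 interest = $5,326.15; pay $129.91 → $5,196.24
Installment 2: $5,196.24 +$129.91 interest = $5,326.15; pay $129.91 → $5,196.24
Installment 3: $5,196.24 +$129.91 interest = $5,326.15; pay $1,846.01 → $3,480.14
Installment 4: $3,480.14 +$87.00 interest = $3,567.14; pay $1,846.01 → $1,721.13
Installment 5: $1,721.13 +$43.03 interest = $1,764.16; pay $1,764.16 → $0.00

$1,764.16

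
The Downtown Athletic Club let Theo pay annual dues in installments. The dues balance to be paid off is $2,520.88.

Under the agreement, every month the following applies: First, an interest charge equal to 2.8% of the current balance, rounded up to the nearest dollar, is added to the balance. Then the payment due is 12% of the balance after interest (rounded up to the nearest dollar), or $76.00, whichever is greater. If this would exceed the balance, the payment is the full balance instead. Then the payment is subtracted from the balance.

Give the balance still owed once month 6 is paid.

Month 1: $2,520.88 +$71.00 interest = $2,591.88; pay $312.00 → $2,279.88
Month 2: $2,279.88 +$64.00 interest = $2,343.88; pay $282.00 → $2,061.88
Month 3: $2,061.88 +$58.00 interest = $2,119.88; pay $255.00 → $1,864.88
Month 4: $1,864.88 +$53.00 interest = $1,917.88; pay $231.00 → $1,686.88
Month 5: $1,686.88 +$48.00 interest = $1,734.88; pay $209.00 → $1,525.88
Month 6: $1,525.88 +$43.00 interest = $1,568.88; pay $189.00 → $1,379.88

$1,379.88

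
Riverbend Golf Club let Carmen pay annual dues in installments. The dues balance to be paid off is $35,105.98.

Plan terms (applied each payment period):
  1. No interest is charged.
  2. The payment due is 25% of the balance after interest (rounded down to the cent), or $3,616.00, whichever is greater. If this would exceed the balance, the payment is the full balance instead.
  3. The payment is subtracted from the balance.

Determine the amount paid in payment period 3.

Payment period 1: opening $35,105.98; payment $8,776.49; balance $26,329.49
Payment period 2: opening $26,329.49; payment $6,582.37; balance $19,747.12
Payment period 3: opening $19,747.12; payment $4,936.78; balance $14,810.34

$4,936.78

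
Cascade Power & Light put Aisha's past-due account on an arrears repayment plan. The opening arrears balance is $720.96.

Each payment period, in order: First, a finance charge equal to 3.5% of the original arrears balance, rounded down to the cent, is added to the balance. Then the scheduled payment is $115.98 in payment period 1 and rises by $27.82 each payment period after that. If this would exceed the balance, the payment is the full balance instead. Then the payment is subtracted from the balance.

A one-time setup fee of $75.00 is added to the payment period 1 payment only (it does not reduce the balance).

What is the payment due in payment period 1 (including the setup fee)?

# | Opening | Interest | Payment | Fee | End bal
1 | $720.96 | $25.23 | $115.98 | $75.00 | $630.21

$190.98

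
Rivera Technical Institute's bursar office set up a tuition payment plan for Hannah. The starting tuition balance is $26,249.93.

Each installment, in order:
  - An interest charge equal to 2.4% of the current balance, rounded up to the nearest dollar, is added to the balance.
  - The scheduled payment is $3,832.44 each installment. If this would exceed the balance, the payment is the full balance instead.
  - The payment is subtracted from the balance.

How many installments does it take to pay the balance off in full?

Installment 1: $26,249.93 +$630.00 interest = $26,879.93; pay $3,832.44 → $23,047.49
Installment 2: $23,047.49 +$554.00 interest = $23,601.49; pay $3,832.44 → $19,769.05
Installment 3: $19,769.05 +$475.00 interest = $20,244.05; pay $3,832.44 → $16,411.61
Installment 4: $16,411.61 +$394.00 interest = $16,805.61; pay $3,832.44 → $12,973.17
Installment 5: $12,973.17 +$312.00 interest = $13,285.17; pay $3,832.44 → $9,452.73
Installment 6: $9,452.73 +$227.00 interest = $9,679.73; pay $3,832.44 → $5,847.29
Installment 7: $5,847.29 +$141.00 interest = $5,988.29; pay $3,832.44 → $2,155.85
Installment 8: $2,155.85 +$52.00 interest = $2,207.85; pay $2,207.85 → $0.00
Balance reaches $0.00 in installment 8.

8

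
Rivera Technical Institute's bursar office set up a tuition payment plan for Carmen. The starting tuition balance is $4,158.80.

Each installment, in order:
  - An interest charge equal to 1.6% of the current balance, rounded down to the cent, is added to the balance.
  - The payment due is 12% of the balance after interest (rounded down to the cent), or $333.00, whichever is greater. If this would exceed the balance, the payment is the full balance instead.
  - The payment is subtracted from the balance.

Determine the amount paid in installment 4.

# | Opening | Interest | Payment | End bal
1 | $4,158.80 | $66.54 | $507.04 | $3,718.30
2 | $3,718.30 | $59.49 | $453.33 | $3,324.46
3 | $3,324.46 | $53.19 | $405.31 | $2,972.34
4 | $2,972.34 | $47.55 | $362.38 | $2,657.51

$362.38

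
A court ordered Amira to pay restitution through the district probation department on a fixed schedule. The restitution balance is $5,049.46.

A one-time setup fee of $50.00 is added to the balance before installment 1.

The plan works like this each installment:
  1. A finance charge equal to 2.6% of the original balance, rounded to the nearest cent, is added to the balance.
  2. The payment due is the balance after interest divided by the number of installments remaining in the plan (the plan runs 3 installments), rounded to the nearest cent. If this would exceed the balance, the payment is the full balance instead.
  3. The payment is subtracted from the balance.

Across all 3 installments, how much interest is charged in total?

Installment 1: opening $5,099.46; interest $131.29 → $5,230.75; payment $1,743.58; balance $3,487.17
Installment 2: opening $3,487.17; interest $131.29 → $3,618.46; payment $1,809.23; balance $1,809.23
Installment 3: opening $1,809.23; interest $131.29 → $1,940.52; payment $1,940.52; balance $0.00
Total interest: $131.29 + $131.29 + $131.29 = $393.87

$393.87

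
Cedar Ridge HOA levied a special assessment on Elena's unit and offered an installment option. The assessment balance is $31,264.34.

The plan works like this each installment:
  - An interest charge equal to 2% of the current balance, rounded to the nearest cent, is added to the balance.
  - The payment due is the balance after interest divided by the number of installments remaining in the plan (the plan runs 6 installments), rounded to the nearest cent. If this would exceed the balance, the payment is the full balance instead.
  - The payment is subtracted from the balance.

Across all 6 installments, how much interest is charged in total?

$2,262.93

Installment 1: opening $31,264.34; interest $625.29 → $31,889.63; payment $5,314.94; balance $26,574.69
Installment 2: opening $26,574.69; interest $531.49 → $27,106.18; payment $5,421.24; balance $21,684.94
Installment 3: opening $21,684.94; interest $433.70 → $22,118.64; payment $5,529.66; balance $16,588.98
Installment 4: opening $16,588.98; interest $331.78 → $16,920.76; payment $5,640.25; balance $11,280.51
Installment 5: opening $11,280.51; interest $225.61 → $11,506.12; payment $5,753.06; balance $5,753.06
Installment 6: opening $5,753.06; interest $115.06 → $5,868.12; payment $5,868.12; balance $0.00
Total interest: $625.29 + $531.49 + $433.70 + $331.78 + $225.61 + $115.06 = $2,262.93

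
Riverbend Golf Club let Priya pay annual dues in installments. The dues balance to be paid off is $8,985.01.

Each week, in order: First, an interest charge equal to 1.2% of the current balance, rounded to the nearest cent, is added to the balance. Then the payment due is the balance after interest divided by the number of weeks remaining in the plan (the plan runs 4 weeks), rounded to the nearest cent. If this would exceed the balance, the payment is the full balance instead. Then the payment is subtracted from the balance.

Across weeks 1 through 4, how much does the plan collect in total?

Week 1: $8,985.01 +$107.82 interest = $9,092.83; pay $2,273.21 → $6,819.62
Week 2: $6,819.62 +$81.84 interest = $6,901.46; pay $2,300.49 → $4,600.97
Week 3: $4,600.97 +$55.21 interest = $4,656.18; pay $2,328.09 → $2,328.09
Week 4: $2,328.09 +$27.94 interest = $2,356.03; pay $2,356.03 → $0.00
Total paid: $9,257.82

$9,257.82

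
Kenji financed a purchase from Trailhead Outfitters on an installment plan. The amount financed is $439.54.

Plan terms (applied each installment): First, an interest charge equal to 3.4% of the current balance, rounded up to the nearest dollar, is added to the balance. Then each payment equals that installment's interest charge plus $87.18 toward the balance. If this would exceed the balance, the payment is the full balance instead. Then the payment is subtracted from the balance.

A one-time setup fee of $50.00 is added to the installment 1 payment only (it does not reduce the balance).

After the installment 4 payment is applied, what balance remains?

Installment 1: opening $439.54; interest $15.00 → $454.54; payment $102.18 (+ $50.00 fee); balance $352.36
Installment 2: opening $352.36; interest $12.00 → $364.36; payment $99.18; balance $265.18
Installment 3: opening $265.18; interest $10.00 → $275.18; payment $97.18; balance $178.00
Installment 4: opening $178.00; interest $7.00 → $185.00; payment $94.18; balance $90.82

$90.82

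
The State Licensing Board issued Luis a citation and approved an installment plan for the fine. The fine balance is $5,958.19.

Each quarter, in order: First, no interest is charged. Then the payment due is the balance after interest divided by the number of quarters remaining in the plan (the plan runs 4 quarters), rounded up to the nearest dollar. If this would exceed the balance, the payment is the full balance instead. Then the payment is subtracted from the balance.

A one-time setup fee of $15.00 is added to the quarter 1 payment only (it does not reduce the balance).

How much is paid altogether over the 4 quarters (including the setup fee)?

Quarter 1: $5,958.19 − $1,490.00 (+ $15.00 fee) → $4,468.19
Quarter 2: $4,468.19 − $1,490.00 → $2,978.19
Quarter 3: $2,978.19 − $1,490.00 → $1,488.19
Quarter 4: $1,488.19 − $1,488.19 → $0.00
Total paid: $5,973.19

$5,973.19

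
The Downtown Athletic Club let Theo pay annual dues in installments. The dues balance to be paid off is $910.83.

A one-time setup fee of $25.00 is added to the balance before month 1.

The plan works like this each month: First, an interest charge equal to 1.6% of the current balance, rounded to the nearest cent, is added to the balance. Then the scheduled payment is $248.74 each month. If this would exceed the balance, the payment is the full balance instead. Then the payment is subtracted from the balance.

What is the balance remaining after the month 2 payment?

$464.55

# | Opening | Interest | Payment | End bal
1 | $935.83 | $14.97 | $248.74 | $702.06
2 | $702.06 | $11.23 | $248.74 | $464.55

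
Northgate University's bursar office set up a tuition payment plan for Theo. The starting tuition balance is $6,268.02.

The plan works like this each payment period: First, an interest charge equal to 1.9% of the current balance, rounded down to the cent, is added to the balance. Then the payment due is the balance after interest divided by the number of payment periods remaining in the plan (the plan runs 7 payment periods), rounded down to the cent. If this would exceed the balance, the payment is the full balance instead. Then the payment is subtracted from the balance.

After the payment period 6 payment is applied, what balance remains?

$1,002.48

Payment period 1: $6,268.02 +$119.09 interest = $6,387.11; pay $912.44 → $5,474.67
Payment period 2: $5,474.67 +$104.01 interest = $5,578.68; pay $929.78 → $4,648.90
Payment period 3: $4,648.90 +$88.32 interest = $4,737.22; pay $947.44 → $3,789.78
Payment period 4: $3,789.78 +$72.00 interest = $3,861.78; pay $965.44 → $2,896.34
Payment period 5: $2,896.34 +$55.03 interest = $2,951.37; pay $983.79 → $1,967.58
Payment period 6: $1,967.58 +$37.38 interest = $2,004.96; pay $1,002.48 → $1,002.48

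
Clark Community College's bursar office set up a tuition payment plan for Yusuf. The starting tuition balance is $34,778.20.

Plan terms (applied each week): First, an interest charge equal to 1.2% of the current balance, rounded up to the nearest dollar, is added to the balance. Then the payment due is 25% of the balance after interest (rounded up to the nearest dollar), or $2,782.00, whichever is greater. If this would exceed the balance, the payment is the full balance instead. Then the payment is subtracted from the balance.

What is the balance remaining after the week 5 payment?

Week 1: $34,778.20 +$418.00 interest = $35,196.20; pay $8,800.00 → $26,396.20
Week 2: $26,396.20 +$317.00 interest = $26,713.20; pay $6,679.00 → $20,034.20
Week 3: $20,034.20 +$241.00 interest = $20,275.20; pay $5,069.00 → $15,206.20
Week 4: $15,206.20 +$183.00 interest = $15,389.20; pay $3,848.00 → $11,541.20
Week 5: $11,541.20 +$139.00 interest = $11,680.20; pay $2,921.00 → $8,759.20

$8,759.20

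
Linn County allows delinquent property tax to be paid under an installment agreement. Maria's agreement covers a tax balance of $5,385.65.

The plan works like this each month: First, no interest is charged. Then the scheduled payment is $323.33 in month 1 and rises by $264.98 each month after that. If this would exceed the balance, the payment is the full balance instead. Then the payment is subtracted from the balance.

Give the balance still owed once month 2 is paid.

Month 1: opening $5,385.65; payment $323.33; balance $5,062.32
Month 2: opening $5,062.32; payment $588.31; balance $4,474.01

$4,474.01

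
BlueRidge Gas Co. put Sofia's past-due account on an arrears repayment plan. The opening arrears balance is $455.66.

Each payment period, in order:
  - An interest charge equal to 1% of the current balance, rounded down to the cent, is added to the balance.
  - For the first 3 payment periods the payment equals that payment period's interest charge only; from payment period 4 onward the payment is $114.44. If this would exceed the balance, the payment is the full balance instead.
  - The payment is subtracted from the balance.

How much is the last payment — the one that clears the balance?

Payment period 1: opening $455.66; interest $4.55 → $460.21; payment $4.55; balance $455.66
Payment period 2: opening $455.66; interest $4.55 → $460.21; payment $4.55; balance $455.66
Payment period 3: opening $455.66; interest $4.55 → $460.21; payment $4.55; balance $455.66
Payment period 4: opening $455.66; interest $4.55 → $460.21; payment $114.44; balance $345.77
Payment period 5: opening $345.77; interest $3.45 → $349.22; payment $114.44; balance $234.78
Payment period 6: opening $234.78; interest $2.34 → $237.12; payment $114.44; balance $122.68
Payment period 7: opening $122.68; interest $1.22 → $123.90; payment $114.44; balance $9.46
Payment period 8: opening $9.46; interest $0.09 → $9.55; payment $9.55; balance $0.00

$9.55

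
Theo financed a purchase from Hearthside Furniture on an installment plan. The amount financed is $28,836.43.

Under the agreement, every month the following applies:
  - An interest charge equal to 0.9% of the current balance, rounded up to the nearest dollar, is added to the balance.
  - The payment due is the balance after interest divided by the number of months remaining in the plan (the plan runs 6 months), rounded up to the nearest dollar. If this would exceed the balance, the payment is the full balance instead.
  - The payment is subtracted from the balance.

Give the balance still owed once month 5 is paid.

$5,025.43

Month 1: $28,836.43 +$260.00 interest = $29,096.43; pay $4,850.00 → $24,246.43
Month 2: $24,246.43 +$219.00 interest = $24,465.43; pay $4,894.00 → $19,571.43
Month 3: $19,571.43 +$177.00 interest = $19,748.43; pay $4,938.00 → $14,810.43
Month 4: $14,810.43 +$134.00 interest = $14,944.43; pay $4,982.00 → $9,962.43
Month 5: $9,962.43 +$90.00 interest = $10,052.43; pay $5,027.00 → $5,025.43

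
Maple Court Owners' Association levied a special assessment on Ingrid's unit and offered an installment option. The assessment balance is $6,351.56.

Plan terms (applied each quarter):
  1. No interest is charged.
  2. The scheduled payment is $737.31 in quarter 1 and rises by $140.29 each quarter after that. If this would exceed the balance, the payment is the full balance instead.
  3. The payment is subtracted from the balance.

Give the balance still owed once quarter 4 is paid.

# | Opening | Payment | End bal
1 | $6,351.56 | $737.31 | $5,614.25
2 | $5,614.25 | $877.60 | $4,736.65
3 | $4,736.65 | $1,017.89 | $3,718.76
4 | $3,718.76 | $1,158.18 | $2,560.58

$2,560.58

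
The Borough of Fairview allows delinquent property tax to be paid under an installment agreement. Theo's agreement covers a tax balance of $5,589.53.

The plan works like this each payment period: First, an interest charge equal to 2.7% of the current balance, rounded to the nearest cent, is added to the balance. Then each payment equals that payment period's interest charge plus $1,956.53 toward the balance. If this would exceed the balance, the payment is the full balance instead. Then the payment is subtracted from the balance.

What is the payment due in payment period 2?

# | Opening | Interest | Payment | End bal
1 | $5,589.53 | $150.92 | $2,107.45 | $3,633.00
2 | $3,633.00 | $98.09 | $2,054.62 | $1,676.47

$2,054.62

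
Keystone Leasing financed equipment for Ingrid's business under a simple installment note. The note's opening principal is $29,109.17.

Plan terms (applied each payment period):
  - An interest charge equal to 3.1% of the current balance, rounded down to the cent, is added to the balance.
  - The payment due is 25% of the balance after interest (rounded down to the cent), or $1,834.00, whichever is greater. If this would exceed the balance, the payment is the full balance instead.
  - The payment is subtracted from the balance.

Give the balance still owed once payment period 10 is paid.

Payment period 1: $29,109.17 +$902.38 interest = $30,011.55; pay $7,502.88 → $22,508.67
Payment period 2: $22,508.67 +$697.76 interest = $23,206.43; pay $5,801.60 → $17,404.83
Payment period 3: $17,404.83 +$539.54 interest = $17,944.37; pay $4,486.09 → $13,458.28
Payment period 4: $13,458.28 +$417.20 interest = $13,875.48; pay $3,468.87 → $10,406.61
Payment period 5: $10,406.61 +$322.60 interest = $10,729.21; pay $2,682.30 → $8,046.91
Payment period 6: $8,046.91 +$249.45 interest = $8,296.36; pay $2,074.09 → $6,222.27
Payment period 7: $6,222.27 +$192.89 interest = $6,415.16; pay $1,834.00 → $4,581.16
Payment period 8: $4,581.16 +$142.01 interest = $4,723.17; pay $1,834.00 → $2,889.17
Payment period 9: $2,889.17 +$89.56 interest = $2,978.73; pay $1,834.00 → $1,144.73
Payment period 10: $1,144.73 +$35.48 interest = $1,180.21; pay $1,180.21 → $0.00

$0.00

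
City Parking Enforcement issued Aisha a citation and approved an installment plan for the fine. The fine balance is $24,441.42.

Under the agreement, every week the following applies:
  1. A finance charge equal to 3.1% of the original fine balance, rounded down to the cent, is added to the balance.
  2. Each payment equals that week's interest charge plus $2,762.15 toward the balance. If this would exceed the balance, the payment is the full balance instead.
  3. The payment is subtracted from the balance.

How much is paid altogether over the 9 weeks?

$31,260.54

Week 1: opening $24,441.42; interest $757.68 → $25,199.10; payment $3,519.83; balance $21,679.27
Week 2: opening $21,679.27; interest $757.68 → $22,436.95; payment $3,519.83; balance $18,917.12
Week 3: opening $18,917.12; interest $757.68 → $19,674.80; payment $3,519.83; balance $16,154.97
Week 4: opening $16,154.97; interest $757.68 → $16,912.65; payment $3,519.83; balance $13,392.82
Week 5: opening $13,392.82; interest $757.68 → $14,150.50; payment $3,519.83; balance $10,630.67
Week 6: opening $10,630.67; interest $757.68 → $11,388.35; payment $3,519.83; balance $7,868.52
Week 7: opening $7,868.52; interest $757.68 → $8,626.20; payment $3,519.83; balance $5,106.37
Week 8: opening $5,106.37; interest $757.68 → $5,864.05; payment $3,519.83; balance $2,344.22
Week 9: opening $2,344.22; interest $757.68 → $3,101.90; payment $3,101.90; balance $0.00
Total paid: $31,260.54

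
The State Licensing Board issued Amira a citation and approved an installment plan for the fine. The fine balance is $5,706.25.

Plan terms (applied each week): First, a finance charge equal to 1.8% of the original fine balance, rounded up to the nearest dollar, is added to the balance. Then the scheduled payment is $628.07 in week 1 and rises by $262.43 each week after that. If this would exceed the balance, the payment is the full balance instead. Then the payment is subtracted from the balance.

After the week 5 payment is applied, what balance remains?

Week 1: opening $5,706.25; interest $103.00 → $5,809.25; payment $628.07; balance $5,181.18
Week 2: opening $5,181.18; interest $103.00 → $5,284.18; payment $890.50; balance $4,393.68
Week 3: opening $4,393.68; interest $103.00 → $4,496.68; payment $1,152.93; balance $3,343.75
Week 4: opening $3,343.75; interest $103.00 → $3,446.75; payment $1,415.36; balance $2,031.39
Week 5: opening $2,031.39; interest $103.00 → $2,134.39; payment $1,677.79; balance $456.60

$456.60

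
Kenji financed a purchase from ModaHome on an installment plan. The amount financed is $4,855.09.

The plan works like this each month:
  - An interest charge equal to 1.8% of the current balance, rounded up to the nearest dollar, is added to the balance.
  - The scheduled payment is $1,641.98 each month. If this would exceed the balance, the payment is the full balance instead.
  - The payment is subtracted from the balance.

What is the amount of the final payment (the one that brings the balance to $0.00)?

$110.15

Month 1: $4,855.09 +$88.00 interest = $4,943.09; pay $1,641.98 → $3,301.11
Month 2: $3,301.11 +$60.00 interest = $3,361.11; pay $1,641.98 → $1,719.13
Month 3: $1,719.13 +$31.00 interest = $1,750.13; pay $1,641.98 → $108.15
Month 4: $108.15 +$2.00 interest = $110.15; pay $110.15 → $0.00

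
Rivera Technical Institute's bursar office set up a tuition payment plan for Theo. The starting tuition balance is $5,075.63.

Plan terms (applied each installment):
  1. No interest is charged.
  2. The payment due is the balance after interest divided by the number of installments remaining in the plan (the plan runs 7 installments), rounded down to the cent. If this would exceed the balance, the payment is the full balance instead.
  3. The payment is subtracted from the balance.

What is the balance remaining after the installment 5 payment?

$1,450.18

Installment 1: opening $5,075.63; payment $725.09; balance $4,350.54
Installment 2: opening $4,350.54; payment $725.09; balance $3,625.45
Installment 3: opening $3,625.45; payment $725.09; balance $2,900.36
Installment 4: opening $2,900.36; payment $725.09; balance $2,175.27
Installment 5: opening $2,175.27; payment $725.09; balance $1,450.18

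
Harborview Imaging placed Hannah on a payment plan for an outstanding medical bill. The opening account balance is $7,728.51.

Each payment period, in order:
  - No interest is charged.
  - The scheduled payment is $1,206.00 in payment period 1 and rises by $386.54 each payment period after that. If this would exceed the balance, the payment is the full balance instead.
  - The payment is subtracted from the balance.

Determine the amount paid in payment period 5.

$585.27

Payment period 1: opening $7,728.51; payment $1,206.00; balance $6,522.51
Payment period 2: opening $6,522.51; payment $1,592.54; balance $4,929.97
Payment period 3: opening $4,929.97; payment $1,979.08; balance $2,950.89
Payment period 4: opening $2,950.89; payment $2,365.62; balance $585.27
Payment period 5: opening $585.27; payment $585.27; balance $0.00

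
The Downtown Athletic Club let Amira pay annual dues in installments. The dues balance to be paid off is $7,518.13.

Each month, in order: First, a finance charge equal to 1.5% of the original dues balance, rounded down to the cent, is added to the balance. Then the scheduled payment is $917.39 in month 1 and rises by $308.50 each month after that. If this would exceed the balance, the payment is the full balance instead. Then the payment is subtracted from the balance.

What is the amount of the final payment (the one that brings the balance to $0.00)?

# | Opening | Interest | Payment | End bal
1 | $7,518.13 | $112.77 | $917.39 | $6,713.51
2 | $6,713.51 | $112.77 | $1,225.89 | $5,600.39
3 | $5,600.39 | $112.77 | $1,534.39 | $4,178.77
4 | $4,178.77 | $112.77 | $1,842.89 | $2,448.65
5 | $2,448.65 | $112.77 | $2,151.39 | $410.03
6 | $410.03 | $112.77 | $522.80 | $0.00

$522.80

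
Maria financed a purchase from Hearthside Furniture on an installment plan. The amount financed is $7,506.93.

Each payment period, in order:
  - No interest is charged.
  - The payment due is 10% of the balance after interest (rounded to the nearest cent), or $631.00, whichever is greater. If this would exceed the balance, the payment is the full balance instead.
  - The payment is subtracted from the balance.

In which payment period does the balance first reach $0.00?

Payment period 1: $7,506.93 − $750.69 → $6,756.24
Payment period 2: $6,756.24 − $675.62 → $6,080.62
Payment period 3: $6,080.62 − $631.00 → $5,449.62
Payment period 4: $5,449.62 − $631.00 → $4,818.62
Payment period 5: $4,818.62 − $631.00 → $4,187.62
Payment period 6: $4,187.62 − $631.00 → $3,556.62
Payment period 7: $3,556.62 − $631.00 → $2,925.62
Payment period 8: $2,925.62 − $631.00 → $2,294.62
Payment period 9: $2,294.62 − $631.00 → $1,663.62
Payment period 10: $1,663.62 − $631.00 → $1,032.62
Payment period 11: $1,032.62 − $631.00 → $401.62
Payment period 12: $401.62 − $401.62 → $0.00
Balance reaches $0.00 in payment period 12.

12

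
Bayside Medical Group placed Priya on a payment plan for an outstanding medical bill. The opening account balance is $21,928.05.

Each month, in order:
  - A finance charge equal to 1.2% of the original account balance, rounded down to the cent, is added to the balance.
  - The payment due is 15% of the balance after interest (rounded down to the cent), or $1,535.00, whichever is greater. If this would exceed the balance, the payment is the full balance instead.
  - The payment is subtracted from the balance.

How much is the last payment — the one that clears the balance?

Month 1: opening $21,928.05; interest $263.13 → $22,191.18; payment $3,328.67; balance $18,862.51
Month 2: opening $18,862.51; interest $263.13 → $19,125.64; payment $2,868.84; balance $16,256.80
Month 3: opening $16,256.80; interest $263.13 → $16,519.93; payment $2,477.98; balance $14,041.95
Month 4: opening $14,041.95; interest $263.13 → $14,305.08; payment $2,145.76; balance $12,159.32
Month 5: opening $12,159.32; interest $263.13 → $12,422.45; payment $1,863.36; balance $10,559.09
Month 6: opening $10,559.09; interest $263.13 → $10,822.22; payment $1,623.33; balance $9,198.89
Month 7: opening $9,198.89; interest $263.13 → $9,462.02; payment $1,535.00; balance $7,927.02
Month 8: opening $7,927.02; interest $263.13 → $8,190.15; payment $1,535.00; balance $6,655.15
Month 9: opening $6,655.15; interest $263.13 → $6,918.28; payment $1,535.00; balance $5,383.28
Month 10: opening $5,383.28; interest $263.13 → $5,646.41; payment $1,535.00; balance $4,111.41
Month 11: opening $4,111.41; interest $263.13 → $4,374.54; payment $1,535.00; balance $2,839.54
Month 12: opening $2,839.54; interest $263.13 → $3,102.67; payment $1,535.00; balance $1,567.67
Month 13: opening $1,567.67; interest $263.13 → $1,830.80; payment $1,535.00; balance $295.80
Month 14: opening $295.80; interest $263.13 → $558.93; payment $558.93; balance $0.00

$558.93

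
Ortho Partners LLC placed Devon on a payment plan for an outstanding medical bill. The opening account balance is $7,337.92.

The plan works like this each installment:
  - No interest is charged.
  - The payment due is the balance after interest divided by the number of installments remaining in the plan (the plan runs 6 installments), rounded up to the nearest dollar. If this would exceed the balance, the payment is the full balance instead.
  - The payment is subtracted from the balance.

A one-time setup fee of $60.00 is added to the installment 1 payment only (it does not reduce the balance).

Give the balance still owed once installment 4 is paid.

$2,445.92

# | Opening | Payment | Fee | End bal
1 | $7,337.92 | $1,223.00 | $60.00 | $6,114.92
2 | $6,114.92 | $1,223.00 | — | $4,891.92
3 | $4,891.92 | $1,223.00 | — | $3,668.92
4 | $3,668.92 | $1,223.00 | — | $2,445.92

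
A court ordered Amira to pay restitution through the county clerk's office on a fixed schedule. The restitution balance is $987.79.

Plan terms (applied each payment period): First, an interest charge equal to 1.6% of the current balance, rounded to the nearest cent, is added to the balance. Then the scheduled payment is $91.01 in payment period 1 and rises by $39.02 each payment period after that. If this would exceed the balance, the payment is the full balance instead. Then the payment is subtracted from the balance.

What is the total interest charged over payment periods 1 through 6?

Payment period 1: $987.79 +$15.80 interest = $1,003.59; pay $91.01 → $912.58
Payment period 2: $912.58 +$14.60 interest = $927.18; pay $130.03 → $797.15
Payment period 3: $797.15 +$12.75 interest = $809.90; pay $169.05 → $640.85
Payment period 4: $640.85 +$10.25 interest = $651.10; pay $208.07 → $443.03
Payment period 5: $443.03 +$7.09 interest = $450.12; pay $247.09 → $203.03
Payment period 6: $203.03 +$3.25 interest = $206.28; pay $206.28 → $0.00
Total interest: $15.80 + $14.60 + $12.75 + $10.25 + $7.09 + $3.25 = $63.74

$63.74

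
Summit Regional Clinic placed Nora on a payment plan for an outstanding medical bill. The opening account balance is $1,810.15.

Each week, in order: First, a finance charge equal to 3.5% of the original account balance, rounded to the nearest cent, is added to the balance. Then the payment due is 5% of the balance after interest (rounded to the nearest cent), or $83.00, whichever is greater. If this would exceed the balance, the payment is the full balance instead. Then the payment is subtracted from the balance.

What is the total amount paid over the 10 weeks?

$877.42

Week 1: opening $1,810.15; interest $63.36 → $1,873.51; payment $93.68; balance $1,779.83
Week 2: opening $1,779.83; interest $63.36 → $1,843.19; payment $92.16; balance $1,751.03
Week 3: opening $1,751.03; interest $63.36 → $1,814.39; payment $90.72; balance $1,723.67
Week 4: opening $1,723.67; interest $63.36 → $1,787.03; payment $89.35; balance $1,697.68
Week 5: opening $1,697.68; interest $63.36 → $1,761.04; payment $88.05; balance $1,672.99
Week 6: opening $1,672.99; interest $63.36 → $1,736.35; payment $86.82; balance $1,649.53
Week 7: opening $1,649.53; interest $63.36 → $1,712.89; payment $85.64; balance $1,627.25
Week 8: opening $1,627.25; interest $63.36 → $1,690.61; payment $84.53; balance $1,606.08
Week 9: opening $1,606.08; interest $63.36 → $1,669.44; payment $83.47; balance $1,585.97
Week 10: opening $1,585.97; interest $63.36 → $1,649.33; payment $83.00; balance $1,566.33
Total paid: $877.42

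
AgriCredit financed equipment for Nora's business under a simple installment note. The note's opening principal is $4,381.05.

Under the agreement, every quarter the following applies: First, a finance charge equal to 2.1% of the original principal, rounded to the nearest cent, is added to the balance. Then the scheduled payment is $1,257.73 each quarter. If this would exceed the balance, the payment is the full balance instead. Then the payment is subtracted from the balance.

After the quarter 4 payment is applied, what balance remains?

$0.00

# | Opening | Interest | Payment | End bal
1 | $4,381.05 | $92.00 | $1,257.73 | $3,215.32
2 | $3,215.32 | $92.00 | $1,257.73 | $2,049.59
3 | $2,049.59 | $92.00 | $1,257.73 | $883.86
4 | $883.86 | $92.00 | $975.86 | $0.00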